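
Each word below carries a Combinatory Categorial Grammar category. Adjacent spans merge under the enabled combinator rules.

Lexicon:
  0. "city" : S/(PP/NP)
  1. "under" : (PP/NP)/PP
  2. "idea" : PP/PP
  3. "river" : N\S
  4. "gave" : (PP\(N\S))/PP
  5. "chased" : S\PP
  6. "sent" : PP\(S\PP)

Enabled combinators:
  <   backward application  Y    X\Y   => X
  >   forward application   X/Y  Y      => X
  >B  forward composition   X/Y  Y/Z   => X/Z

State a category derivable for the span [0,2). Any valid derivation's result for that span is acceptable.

S/PP

[0,7] S   >
  [0,3] S/PP   >B
    [0,2] S/PP   >B
      [0,1] "city" : S/(PP/NP)
      [1,2] "under" : (PP/NP)/PP
    [2,3] "idea" : PP/PP
  [3,7] PP   <
    [3,4] "river" : N\S
    [4,7] PP\(N\S)   >
      [4,5] "gave" : (PP\(N\S))/PP
      [5,7] PP   <
        [5,6] "chased" : S\PP
        [6,7] "sent" : PP\(S\PP)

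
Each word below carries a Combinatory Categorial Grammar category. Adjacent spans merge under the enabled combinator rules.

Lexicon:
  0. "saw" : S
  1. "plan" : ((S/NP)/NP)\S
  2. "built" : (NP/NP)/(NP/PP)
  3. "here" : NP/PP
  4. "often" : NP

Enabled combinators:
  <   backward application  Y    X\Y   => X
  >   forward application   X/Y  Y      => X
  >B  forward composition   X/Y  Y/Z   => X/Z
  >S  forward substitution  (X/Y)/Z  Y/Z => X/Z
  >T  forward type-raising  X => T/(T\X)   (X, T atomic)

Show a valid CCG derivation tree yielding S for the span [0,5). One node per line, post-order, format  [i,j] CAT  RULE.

[0,5] S   >
  [0,4] S/NP   >S
    [0,2] (S/NP)/NP   <
      [0,1] "saw" : S
      [1,2] "plan" : ((S/NP)/NP)\S
    [2,4] NP/NP   >
      [2,3] "built" : (NP/NP)/(NP/PP)
      [3,4] "here" : NP/PP
  [4,5] "often" : NP

[0,1] S  lex  "saw"
[1,2] ((S/NP)/NP)\S  lex  "plan"
[0,2] (S/NP)/NP  <  k=1
[2,3] (NP/NP)/(NP/PP)  lex  "built"
[3,4] NP/PP  lex  "here"
[2,4] NP/NP  >  k=3
[0,4] S/NP  >S  k=2
[4,5] NP  lex  "often"
[0,5] S  >  k=4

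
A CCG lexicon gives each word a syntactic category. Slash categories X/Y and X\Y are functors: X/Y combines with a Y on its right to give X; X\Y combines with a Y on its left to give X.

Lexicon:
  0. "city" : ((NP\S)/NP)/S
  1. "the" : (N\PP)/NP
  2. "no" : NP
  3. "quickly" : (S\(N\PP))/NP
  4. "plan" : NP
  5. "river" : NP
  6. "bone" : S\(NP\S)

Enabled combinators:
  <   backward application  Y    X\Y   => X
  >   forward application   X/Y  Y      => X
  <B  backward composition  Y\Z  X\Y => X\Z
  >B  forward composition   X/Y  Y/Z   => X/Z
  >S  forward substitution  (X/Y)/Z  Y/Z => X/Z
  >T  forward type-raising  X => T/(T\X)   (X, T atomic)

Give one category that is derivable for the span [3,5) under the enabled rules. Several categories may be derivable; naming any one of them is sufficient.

S\(N\PP)

[0,7] S   <
  [0,6] NP\S   >
    [0,5] (NP\S)/NP   >
      [0,1] "city" : ((NP\S)/NP)/S
      [1,5] S   <
        [1,3] N\PP   >
          [1,2] "the" : (N\PP)/NP
          [2,3] "no" : NP
        [3,5] S\(N\PP)   >
          [3,4] "quickly" : (S\(N\PP))/NP
          [4,5] "plan" : NP
    [5,6] "river" : NP
  [6,7] "bone" : S\(NP\S)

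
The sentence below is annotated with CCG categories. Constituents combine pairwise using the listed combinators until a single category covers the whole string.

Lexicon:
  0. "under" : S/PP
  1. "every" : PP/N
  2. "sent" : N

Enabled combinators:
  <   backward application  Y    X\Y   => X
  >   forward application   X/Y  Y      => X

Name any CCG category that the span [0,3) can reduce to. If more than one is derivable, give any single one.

[0,3] S   >
  [0,1] "under" : S/PP
  [1,3] PP   >
    [1,2] "every" : PP/N
    [2,3] "sent" : N

S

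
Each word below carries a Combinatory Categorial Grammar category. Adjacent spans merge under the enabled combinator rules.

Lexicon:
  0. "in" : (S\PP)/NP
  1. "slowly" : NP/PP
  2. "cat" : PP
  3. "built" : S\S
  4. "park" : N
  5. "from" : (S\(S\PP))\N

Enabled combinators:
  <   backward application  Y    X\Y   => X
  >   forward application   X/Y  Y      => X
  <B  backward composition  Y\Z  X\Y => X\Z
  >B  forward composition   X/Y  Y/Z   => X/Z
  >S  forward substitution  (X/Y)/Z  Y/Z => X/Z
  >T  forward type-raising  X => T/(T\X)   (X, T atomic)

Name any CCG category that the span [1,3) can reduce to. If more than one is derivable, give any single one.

[0,6] S   <
  [0,4] S\PP   <B
    [0,3] S\PP   >
      [0,1] "in" : (S\PP)/NP
      [1,3] NP   >
        [1,2] "slowly" : NP/PP
        [2,3] "cat" : PP
    [3,4] "built" : S\S
  [4,6] S\(S\PP)   <
    [4,5] "park" : N
    [5,6] "from" : (S\(S\PP))\N

NP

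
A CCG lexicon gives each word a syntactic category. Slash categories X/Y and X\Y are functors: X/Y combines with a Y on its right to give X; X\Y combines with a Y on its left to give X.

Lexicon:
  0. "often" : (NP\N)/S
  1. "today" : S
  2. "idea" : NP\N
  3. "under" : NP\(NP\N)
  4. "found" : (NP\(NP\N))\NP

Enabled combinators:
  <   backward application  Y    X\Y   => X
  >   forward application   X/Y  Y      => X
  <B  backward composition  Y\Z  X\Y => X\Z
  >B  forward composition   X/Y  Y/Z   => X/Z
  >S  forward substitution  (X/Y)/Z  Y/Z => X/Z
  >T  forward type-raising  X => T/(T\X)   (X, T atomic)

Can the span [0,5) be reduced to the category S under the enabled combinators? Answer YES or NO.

(NP\N)/S S NP\N NP\(NP\N) (NP\(NP\N))\NP
CKY chart[0,5] = {N/(N\NP), NP, NP/(NP\NP), PP/(PP\NP), S/(S\NP)}; S ∉ chart

NO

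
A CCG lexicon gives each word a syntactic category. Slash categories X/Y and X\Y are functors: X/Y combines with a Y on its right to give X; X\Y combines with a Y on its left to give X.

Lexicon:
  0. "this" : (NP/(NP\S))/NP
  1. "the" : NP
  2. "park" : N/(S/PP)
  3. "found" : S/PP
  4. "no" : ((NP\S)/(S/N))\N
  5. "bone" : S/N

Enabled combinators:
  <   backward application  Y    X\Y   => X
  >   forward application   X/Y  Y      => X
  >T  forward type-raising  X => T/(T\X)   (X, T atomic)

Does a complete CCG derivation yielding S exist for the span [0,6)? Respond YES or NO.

NO

(NP/(NP\S))/NP NP N/(S/PP) S/PP ((NP\S)/(S/N))\N S/N
CKY chart[0,6] = {N/(N\NP), NP, NP/(NP\NP), PP/(PP\NP), S/(S\NP)}; S ∉ chart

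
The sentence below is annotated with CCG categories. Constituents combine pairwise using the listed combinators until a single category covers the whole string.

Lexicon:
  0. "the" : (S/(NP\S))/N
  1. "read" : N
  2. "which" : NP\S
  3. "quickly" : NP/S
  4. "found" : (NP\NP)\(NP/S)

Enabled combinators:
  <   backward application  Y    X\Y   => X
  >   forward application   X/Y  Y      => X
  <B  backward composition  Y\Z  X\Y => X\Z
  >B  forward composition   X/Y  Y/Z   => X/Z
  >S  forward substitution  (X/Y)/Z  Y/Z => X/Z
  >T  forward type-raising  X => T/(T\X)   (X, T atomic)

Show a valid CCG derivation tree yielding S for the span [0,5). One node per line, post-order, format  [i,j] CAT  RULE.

[0,1] (S/(NP\S))/N  lex  "the"
[1,2] N  lex  "read"
[0,2] S/(NP\S)  >  k=1
[2,3] NP\S  lex  "which"
[3,4] NP/S  lex  "quickly"
[4,5] (NP\NP)\(NP/S)  lex  "found"
[3,5] NP\NP  <  k=4
[2,5] NP\S  <B  k=3
[0,5] S  >  k=2

[0,5] S   >
  [0,2] S/(NP\S)   >
    [0,1] "the" : (S/(NP\S))/N
    [1,2] "read" : N
  [2,5] NP\S   <B
    [2,3] "which" : NP\S
    [3,5] NP\NP   <
      [3,4] "quickly" : NP/S
      [4,5] "found" : (NP\NP)\(NP/S)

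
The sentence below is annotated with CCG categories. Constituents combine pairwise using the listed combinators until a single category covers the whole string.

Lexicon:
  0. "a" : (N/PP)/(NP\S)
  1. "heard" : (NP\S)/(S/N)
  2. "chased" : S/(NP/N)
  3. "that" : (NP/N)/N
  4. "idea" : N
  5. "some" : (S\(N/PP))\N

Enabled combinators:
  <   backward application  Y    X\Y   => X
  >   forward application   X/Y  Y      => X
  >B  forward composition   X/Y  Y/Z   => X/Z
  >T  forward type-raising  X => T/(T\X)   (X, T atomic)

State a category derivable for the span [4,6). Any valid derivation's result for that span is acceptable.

S\(N/PP)

[0,6] S   <
  [0,4] N/PP   >
    [0,1] "a" : (N/PP)/(NP\S)
    [1,4] NP\S   >
      [1,2] "heard" : (NP\S)/(S/N)
      [2,4] S/N   >B
        [2,3] "chased" : S/(NP/N)
        [3,4] "that" : (NP/N)/N
  [4,6] S\(N/PP)   <
    [4,5] "idea" : N
    [5,6] "some" : (S\(N/PP))\N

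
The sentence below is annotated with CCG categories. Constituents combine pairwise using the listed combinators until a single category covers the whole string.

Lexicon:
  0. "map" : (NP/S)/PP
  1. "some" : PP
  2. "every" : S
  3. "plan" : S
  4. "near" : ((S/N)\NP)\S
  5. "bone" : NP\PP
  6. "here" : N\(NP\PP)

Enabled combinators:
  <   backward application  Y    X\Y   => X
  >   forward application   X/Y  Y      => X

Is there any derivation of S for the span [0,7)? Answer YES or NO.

[0,7] S   >
  [0,5] S/N   <
    [0,3] NP   >
      [0,2] NP/S   >
        [0,1] "map" : (NP/S)/PP
        [1,2] "some" : PP
      [2,3] "every" : S
    [3,5] (S/N)\NP   <
      [3,4] "plan" : S
      [4,5] "near" : ((S/N)\NP)\S
  [5,7] N   <
    [5,6] "bone" : NP\PP
    [6,7] "here" : N\(NP\PP)

YES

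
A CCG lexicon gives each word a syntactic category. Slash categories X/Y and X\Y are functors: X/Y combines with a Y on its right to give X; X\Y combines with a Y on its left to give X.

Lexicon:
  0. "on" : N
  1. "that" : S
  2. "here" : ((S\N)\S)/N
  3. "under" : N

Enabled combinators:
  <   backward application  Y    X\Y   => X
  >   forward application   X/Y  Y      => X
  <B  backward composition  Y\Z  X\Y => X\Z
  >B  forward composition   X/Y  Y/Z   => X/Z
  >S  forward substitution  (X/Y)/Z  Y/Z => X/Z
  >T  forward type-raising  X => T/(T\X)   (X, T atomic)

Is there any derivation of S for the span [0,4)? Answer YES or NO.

YES

[0,4] S   >
  [0,1] S/(S\N)   >T
    [0,1] "on" : N
  [1,4] S\N   <
    [1,2] "that" : S
    [2,4] (S\N)\S   >
      [2,3] "here" : ((S\N)\S)/N
      [3,4] "under" : N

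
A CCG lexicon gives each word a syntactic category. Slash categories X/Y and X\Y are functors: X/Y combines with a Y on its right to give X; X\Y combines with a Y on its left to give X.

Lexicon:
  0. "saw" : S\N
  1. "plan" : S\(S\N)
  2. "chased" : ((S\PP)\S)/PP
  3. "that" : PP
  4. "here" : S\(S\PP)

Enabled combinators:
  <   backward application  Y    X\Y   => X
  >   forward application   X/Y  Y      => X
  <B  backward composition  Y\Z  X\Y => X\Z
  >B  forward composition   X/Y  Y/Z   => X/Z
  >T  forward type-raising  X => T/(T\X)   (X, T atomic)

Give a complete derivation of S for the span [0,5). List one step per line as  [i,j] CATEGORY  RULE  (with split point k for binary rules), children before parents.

[0,1] S\N  lex  "saw"
[1,2] S\(S\N)  lex  "plan"
[0,2] S  <  k=1
[2,3] ((S\PP)\S)/PP  lex  "chased"
[3,4] PP  lex  "that"
[2,4] (S\PP)\S  >  k=3
[0,4] S\PP  <  k=2
[4,5] S\(S\PP)  lex  "here"
[0,5] S  <  k=4

[0,5] S   <
  [0,4] S\PP   <
    [0,2] S   <
      [0,1] "saw" : S\N
      [1,2] "plan" : S\(S\N)
    [2,4] (S\PP)\S   >
      [2,3] "chased" : ((S\PP)\S)/PP
      [3,4] "that" : PP
  [4,5] "here" : S\(S\PP)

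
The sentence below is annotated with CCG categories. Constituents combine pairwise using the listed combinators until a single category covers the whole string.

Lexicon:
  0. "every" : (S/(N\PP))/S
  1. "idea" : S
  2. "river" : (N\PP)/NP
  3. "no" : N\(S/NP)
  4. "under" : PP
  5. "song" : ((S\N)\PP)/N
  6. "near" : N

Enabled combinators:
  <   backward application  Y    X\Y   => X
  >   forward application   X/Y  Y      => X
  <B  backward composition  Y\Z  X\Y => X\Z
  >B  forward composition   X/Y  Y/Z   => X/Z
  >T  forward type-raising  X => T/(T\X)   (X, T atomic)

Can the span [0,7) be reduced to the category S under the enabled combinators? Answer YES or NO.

[0,7] S   <
  [0,4] N   <
    [0,3] S/NP   >B
      [0,2] S/(N\PP)   >
        [0,1] "every" : (S/(N\PP))/S
        [1,2] "idea" : S
      [2,3] "river" : (N\PP)/NP
    [3,4] "no" : N\(S/NP)
  [4,7] S\N   <
    [4,5] "under" : PP
    [5,7] (S\N)\PP   >
      [5,6] "song" : ((S\N)\PP)/N
      [6,7] "near" : N

YES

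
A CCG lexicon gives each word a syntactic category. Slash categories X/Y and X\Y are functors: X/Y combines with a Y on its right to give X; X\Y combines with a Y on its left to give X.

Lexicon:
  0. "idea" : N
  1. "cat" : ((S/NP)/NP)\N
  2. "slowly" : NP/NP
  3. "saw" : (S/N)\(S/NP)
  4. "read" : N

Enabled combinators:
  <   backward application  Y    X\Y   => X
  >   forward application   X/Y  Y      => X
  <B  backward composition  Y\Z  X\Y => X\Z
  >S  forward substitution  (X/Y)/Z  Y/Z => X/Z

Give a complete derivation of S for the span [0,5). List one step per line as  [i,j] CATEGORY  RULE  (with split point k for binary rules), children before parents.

[0,5] S   >
  [0,4] S/N   <
    [0,3] S/NP   >S
      [0,2] (S/NP)/NP   <
        [0,1] "idea" : N
        [1,2] "cat" : ((S/NP)/NP)\N
      [2,3] "slowly" : NP/NP
    [3,4] "saw" : (S/N)\(S/NP)
  [4,5] "read" : N

[0,1] N  lex  "idea"
[1,2] ((S/NP)/NP)\N  lex  "cat"
[0,2] (S/NP)/NP  <  k=1
[2,3] NP/NP  lex  "slowly"
[0,3] S/NP  >S  k=2
[3,4] (S/N)\(S/NP)  lex  "saw"
[0,4] S/N  <  k=3
[4,5] N  lex  "read"
[0,5] S  >  k=4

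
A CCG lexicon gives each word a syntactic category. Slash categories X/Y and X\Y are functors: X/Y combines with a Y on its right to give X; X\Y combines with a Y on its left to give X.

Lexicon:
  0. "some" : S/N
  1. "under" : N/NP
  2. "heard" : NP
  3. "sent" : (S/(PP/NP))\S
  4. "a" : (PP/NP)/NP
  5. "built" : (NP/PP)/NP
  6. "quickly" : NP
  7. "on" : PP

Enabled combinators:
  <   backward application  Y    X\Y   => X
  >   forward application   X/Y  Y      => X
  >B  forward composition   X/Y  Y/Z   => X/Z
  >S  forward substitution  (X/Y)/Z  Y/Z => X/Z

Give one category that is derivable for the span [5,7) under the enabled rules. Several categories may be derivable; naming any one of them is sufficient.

[0,8] S   >
  [0,4] S/(PP/NP)   <
    [0,3] S   >
      [0,1] "some" : S/N
      [1,3] N   >
        [1,2] "under" : N/NP
        [2,3] "heard" : NP
    [3,4] "sent" : (S/(PP/NP))\S
  [4,8] PP/NP   >
    [4,5] "a" : (PP/NP)/NP
    [5,8] NP   >
      [5,7] NP/PP   >
        [5,6] "built" : (NP/PP)/NP
        [6,7] "quickly" : NP
      [7,8] "on" : PP

NP/PP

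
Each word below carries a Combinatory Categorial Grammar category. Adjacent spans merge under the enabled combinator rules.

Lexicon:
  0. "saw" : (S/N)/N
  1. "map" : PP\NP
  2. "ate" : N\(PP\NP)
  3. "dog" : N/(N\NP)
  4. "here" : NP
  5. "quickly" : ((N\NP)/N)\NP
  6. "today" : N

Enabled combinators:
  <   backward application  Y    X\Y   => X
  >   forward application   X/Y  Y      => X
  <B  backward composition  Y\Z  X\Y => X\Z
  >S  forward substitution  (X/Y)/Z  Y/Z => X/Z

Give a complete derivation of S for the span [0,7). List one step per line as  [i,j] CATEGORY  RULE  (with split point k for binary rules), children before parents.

[0,1] (S/N)/N  lex  "saw"
[1,2] PP\NP  lex  "map"
[2,3] N\(PP\NP)  lex  "ate"
[1,3] N  <  k=2
[0,3] S/N  >  k=1
[3,4] N/(N\NP)  lex  "dog"
[4,5] NP  lex  "here"
[5,6] ((N\NP)/N)\NP  lex  "quickly"
[4,6] (N\NP)/N  <  k=5
[6,7] N  lex  "today"
[4,7] N\NP  >  k=6
[3,7] N  >  k=4
[0,7] S  >  k=3

[0,7] S   >
  [0,3] S/N   >
    [0,1] "saw" : (S/N)/N
    [1,3] N   <
      [1,2] "map" : PP\NP
      [2,3] "ate" : N\(PP\NP)
  [3,7] N   >
    [3,4] "dog" : N/(N\NP)
    [4,7] N\NP   >
      [4,6] (N\NP)/N   <
        [4,5] "here" : NP
        [5,6] "quickly" : ((N\NP)/N)\NP
      [6,7] "today" : N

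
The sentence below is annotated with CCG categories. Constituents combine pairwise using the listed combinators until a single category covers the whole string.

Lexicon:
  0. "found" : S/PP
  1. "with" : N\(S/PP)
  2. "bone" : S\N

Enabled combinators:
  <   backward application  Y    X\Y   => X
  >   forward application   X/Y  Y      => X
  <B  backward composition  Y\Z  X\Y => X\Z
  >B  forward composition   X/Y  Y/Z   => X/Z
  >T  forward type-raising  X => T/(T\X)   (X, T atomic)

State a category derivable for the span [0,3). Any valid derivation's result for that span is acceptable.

S

[0,3] S   <
  [0,2] N   <
    [0,1] "found" : S/PP
    [1,2] "with" : N\(S/PP)
  [2,3] "bone" : S\N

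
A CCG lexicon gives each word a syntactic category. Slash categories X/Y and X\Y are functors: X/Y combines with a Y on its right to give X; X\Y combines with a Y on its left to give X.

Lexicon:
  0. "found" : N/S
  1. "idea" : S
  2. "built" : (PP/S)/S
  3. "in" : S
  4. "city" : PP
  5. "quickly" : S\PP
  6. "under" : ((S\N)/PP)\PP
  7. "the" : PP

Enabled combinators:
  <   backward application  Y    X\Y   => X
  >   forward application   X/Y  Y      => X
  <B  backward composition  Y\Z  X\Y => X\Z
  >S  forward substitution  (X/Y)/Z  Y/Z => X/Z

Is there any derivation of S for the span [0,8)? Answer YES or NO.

YES

[0,8] S   <
  [0,2] N   >
    [0,1] "found" : N/S
    [1,2] "idea" : S
  [2,8] S\N   >
    [2,7] (S\N)/PP   <
      [2,6] PP   >
        [2,4] PP/S   >
          [2,3] "built" : (PP/S)/S
          [3,4] "in" : S
        [4,6] S   <
          [4,5] "city" : PP
          [5,6] "quickly" : S\PP
      [6,7] "under" : ((S\N)/PP)\PP
    [7,8] "the" : PP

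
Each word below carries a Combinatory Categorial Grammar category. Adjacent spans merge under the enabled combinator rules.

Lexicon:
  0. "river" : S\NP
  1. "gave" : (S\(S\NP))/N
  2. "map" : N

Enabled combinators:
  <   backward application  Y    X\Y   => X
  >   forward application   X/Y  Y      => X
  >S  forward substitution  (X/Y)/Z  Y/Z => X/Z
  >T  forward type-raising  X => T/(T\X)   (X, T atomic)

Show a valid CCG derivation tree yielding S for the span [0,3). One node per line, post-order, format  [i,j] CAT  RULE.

[0,1] S\NP  lex  "river"
[1,2] (S\(S\NP))/N  lex  "gave"
[2,3] N  lex  "map"
[1,3] S\(S\NP)  >  k=2
[0,3] S  <  k=1

[0,3] S   <
  [0,1] "river" : S\NP
  [1,3] S\(S\NP)   >
    [1,2] "gave" : (S\(S\NP))/N
    [2,3] "map" : N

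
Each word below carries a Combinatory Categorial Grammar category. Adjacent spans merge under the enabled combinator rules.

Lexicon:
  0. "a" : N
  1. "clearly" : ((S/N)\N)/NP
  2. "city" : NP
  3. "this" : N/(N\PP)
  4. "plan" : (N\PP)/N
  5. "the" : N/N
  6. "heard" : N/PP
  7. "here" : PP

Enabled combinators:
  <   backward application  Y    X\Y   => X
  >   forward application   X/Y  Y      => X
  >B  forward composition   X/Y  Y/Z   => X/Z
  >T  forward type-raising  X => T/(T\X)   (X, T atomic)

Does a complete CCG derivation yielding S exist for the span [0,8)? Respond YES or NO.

YES

[0,8] S   >
  [0,3] S/N   <
    [0,1] "a" : N
    [1,3] (S/N)\N   >
      [1,2] "clearly" : ((S/N)\N)/NP
      [2,3] "city" : NP
  [3,8] N   >
    [3,4] "this" : N/(N\PP)
    [4,8] N\PP   >
      [4,5] "plan" : (N\PP)/N
      [5,8] N   >
        [5,7] N/PP   >B
          [5,6] "the" : N/N
          [6,7] "heard" : N/PP
        [7,8] "here" : PP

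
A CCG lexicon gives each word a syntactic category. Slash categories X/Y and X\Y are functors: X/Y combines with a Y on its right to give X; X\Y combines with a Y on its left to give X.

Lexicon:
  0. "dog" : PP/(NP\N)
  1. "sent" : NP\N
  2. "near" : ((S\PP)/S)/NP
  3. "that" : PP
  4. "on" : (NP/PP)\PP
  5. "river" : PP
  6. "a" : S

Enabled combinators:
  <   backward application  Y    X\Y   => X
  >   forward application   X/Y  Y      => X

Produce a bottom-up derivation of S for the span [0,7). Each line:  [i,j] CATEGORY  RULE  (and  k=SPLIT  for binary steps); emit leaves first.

[0,1] PP/(NP\N)  lex  "dog"
[1,2] NP\N  lex  "sent"
[0,2] PP  >  k=1
[2,3] ((S\PP)/S)/NP  lex  "near"
[3,4] PP  lex  "that"
[4,5] (NP/PP)\PP  lex  "on"
[3,5] NP/PP  <  k=4
[5,6] PP  lex  "river"
[3,6] NP  >  k=5
[2,6] (S\PP)/S  >  k=3
[6,7] S  lex  "a"
[2,7] S\PP  >  k=6
[0,7] S  <  k=2

[0,7] S   <
  [0,2] PP   >
    [0,1] "dog" : PP/(NP\N)
    [1,2] "sent" : NP\N
  [2,7] S\PP   >
    [2,6] (S\PP)/S   >
      [2,3] "near" : ((S\PP)/S)/NP
      [3,6] NP   >
        [3,5] NP/PP   <
          [3,4] "that" : PP
          [4,5] "on" : (NP/PP)\PP
        [5,6] "river" : PP
    [6,7] "a" : S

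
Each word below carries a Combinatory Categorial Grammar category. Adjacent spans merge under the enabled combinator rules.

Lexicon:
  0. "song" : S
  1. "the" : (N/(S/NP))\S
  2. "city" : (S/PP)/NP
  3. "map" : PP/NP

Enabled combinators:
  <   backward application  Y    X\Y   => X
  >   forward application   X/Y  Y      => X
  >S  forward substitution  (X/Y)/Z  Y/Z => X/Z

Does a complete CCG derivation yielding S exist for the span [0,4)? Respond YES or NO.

S (N/(S/NP))\S (S/PP)/NP PP/NP
CKY chart[0,4] = {N}; S ∉ chart

NO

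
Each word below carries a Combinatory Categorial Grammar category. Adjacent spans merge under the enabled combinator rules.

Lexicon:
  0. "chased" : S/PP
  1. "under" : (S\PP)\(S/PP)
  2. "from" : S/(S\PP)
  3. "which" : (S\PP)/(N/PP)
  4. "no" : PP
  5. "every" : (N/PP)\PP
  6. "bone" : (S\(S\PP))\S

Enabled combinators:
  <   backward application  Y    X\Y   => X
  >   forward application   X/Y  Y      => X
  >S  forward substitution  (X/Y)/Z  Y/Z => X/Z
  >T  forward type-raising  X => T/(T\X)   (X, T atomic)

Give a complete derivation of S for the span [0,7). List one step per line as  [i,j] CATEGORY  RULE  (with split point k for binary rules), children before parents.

[0,1] S/PP  lex  "chased"
[1,2] (S\PP)\(S/PP)  lex  "under"
[0,2] S\PP  <  k=1
[2,3] S/(S\PP)  lex  "from"
[3,4] (S\PP)/(N/PP)  lex  "which"
[4,5] PP  lex  "no"
[5,6] (N/PP)\PP  lex  "every"
[4,6] N/PP  <  k=5
[3,6] S\PP  >  k=4
[2,6] S  >  k=3
[6,7] (S\(S\PP))\S  lex  "bone"
[2,7] S\(S\PP)  <  k=6
[0,7] S  <  k=2

[0,7] S   <
  [0,2] S\PP   <
    [0,1] "chased" : S/PP
    [1,2] "under" : (S\PP)\(S/PP)
  [2,7] S\(S\PP)   <
    [2,6] S   >
      [2,3] "from" : S/(S\PP)
      [3,6] S\PP   >
        [3,4] "which" : (S\PP)/(N/PP)
        [4,6] N/PP   <
          [4,5] "no" : PP
          [5,6] "every" : (N/PP)\PP
    [6,7] "bone" : (S\(S\PP))\S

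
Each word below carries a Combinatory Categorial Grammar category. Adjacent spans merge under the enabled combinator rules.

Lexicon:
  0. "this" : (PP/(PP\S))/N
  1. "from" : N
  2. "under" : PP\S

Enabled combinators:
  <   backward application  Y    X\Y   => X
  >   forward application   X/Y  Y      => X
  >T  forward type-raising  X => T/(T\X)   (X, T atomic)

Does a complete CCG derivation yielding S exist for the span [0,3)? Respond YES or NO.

NO

(PP/(PP\S))/N N PP\S
CKY chart[0,3] = {N/(N\PP), NP/(NP\PP), PP, PP/(PP\PP), S/(S\PP)}; S ∉ chart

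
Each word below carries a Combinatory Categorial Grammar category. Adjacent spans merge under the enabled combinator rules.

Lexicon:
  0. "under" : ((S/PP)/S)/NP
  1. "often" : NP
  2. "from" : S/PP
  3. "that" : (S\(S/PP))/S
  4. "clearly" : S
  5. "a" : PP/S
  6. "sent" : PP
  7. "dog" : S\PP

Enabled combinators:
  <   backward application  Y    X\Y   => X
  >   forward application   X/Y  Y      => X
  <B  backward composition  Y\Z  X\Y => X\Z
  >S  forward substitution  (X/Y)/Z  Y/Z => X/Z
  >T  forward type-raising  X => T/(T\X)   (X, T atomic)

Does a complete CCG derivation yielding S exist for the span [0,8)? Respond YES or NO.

[0,8] S   >
  [0,5] S/PP   >
    [0,2] (S/PP)/S   >
      [0,1] "under" : ((S/PP)/S)/NP
      [1,2] "often" : NP
    [2,5] S   <
      [2,3] "from" : S/PP
      [3,5] S\(S/PP)   >
        [3,4] "that" : (S\(S/PP))/S
        [4,5] "clearly" : S
  [5,8] PP   >
    [5,6] "a" : PP/S
    [6,8] S   <
      [6,7] "sent" : PP
      [7,8] "dog" : S\PP

YES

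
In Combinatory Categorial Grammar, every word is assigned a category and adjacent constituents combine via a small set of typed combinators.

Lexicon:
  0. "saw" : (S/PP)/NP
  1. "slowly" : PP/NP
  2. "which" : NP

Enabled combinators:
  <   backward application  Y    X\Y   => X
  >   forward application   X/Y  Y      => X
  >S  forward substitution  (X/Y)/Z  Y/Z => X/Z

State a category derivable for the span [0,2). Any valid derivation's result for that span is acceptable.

S/NP

[0,3] S   >
  [0,2] S/NP   >S
    [0,1] "saw" : (S/PP)/NP
    [1,2] "slowly" : PP/NP
  [2,3] "which" : NP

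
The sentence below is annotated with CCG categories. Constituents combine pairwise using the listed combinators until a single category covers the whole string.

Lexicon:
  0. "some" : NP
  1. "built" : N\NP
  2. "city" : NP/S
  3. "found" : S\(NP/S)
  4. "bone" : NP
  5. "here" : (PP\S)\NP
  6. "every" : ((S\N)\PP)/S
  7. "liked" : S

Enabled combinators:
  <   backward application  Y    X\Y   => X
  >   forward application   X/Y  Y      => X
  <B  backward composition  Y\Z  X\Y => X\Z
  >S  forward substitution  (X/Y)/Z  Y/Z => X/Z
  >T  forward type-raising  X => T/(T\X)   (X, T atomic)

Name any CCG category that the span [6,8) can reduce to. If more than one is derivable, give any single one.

[0,8] S   <
  [0,2] N   >
    [0,1] N/(N\NP)   >T
      [0,1] "some" : NP
    [1,2] "built" : N\NP
  [2,8] S\N   <
    [2,6] PP   <
      [2,4] S   <
        [2,3] "city" : NP/S
        [3,4] "found" : S\(NP/S)
      [4,6] PP\S   <
        [4,5] "bone" : NP
        [5,6] "here" : (PP\S)\NP
    [6,8] (S\N)\PP   >
      [6,7] "every" : ((S\N)\PP)/S
      [7,8] "liked" : S

(S\N)\PP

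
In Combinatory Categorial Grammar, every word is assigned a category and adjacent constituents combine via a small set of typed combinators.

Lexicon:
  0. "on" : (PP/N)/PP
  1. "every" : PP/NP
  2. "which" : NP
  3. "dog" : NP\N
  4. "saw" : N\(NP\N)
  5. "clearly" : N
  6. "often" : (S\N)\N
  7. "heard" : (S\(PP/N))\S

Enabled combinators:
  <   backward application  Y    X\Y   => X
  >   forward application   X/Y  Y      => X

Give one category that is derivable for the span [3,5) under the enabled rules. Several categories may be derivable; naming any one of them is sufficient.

[0,8] S   <
  [0,3] PP/N   >
    [0,1] "on" : (PP/N)/PP
    [1,3] PP   >
      [1,2] "every" : PP/NP
      [2,3] "which" : NP
  [3,8] S\(PP/N)   <
    [3,7] S   <
      [3,5] N   <
        [3,4] "dog" : NP\N
        [4,5] "saw" : N\(NP\N)
      [5,7] S\N   <
        [5,6] "clearly" : N
        [6,7] "often" : (S\N)\N
    [7,8] "heard" : (S\(PP/N))\S

N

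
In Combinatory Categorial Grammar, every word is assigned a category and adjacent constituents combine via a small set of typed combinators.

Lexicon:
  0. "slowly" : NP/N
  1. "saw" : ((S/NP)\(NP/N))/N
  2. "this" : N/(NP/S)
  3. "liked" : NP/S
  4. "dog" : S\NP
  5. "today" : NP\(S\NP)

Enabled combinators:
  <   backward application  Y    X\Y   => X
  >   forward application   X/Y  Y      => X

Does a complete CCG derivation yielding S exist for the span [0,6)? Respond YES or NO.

[0,6] S   >
  [0,4] S/NP   <
    [0,1] "slowly" : NP/N
    [1,4] (S/NP)\(NP/N)   >
      [1,2] "saw" : ((S/NP)\(NP/N))/N
      [2,4] N   >
        [2,3] "this" : N/(NP/S)
        [3,4] "liked" : NP/S
  [4,6] NP   <
    [4,5] "dog" : S\NP
    [5,6] "today" : NP\(S\NP)

YES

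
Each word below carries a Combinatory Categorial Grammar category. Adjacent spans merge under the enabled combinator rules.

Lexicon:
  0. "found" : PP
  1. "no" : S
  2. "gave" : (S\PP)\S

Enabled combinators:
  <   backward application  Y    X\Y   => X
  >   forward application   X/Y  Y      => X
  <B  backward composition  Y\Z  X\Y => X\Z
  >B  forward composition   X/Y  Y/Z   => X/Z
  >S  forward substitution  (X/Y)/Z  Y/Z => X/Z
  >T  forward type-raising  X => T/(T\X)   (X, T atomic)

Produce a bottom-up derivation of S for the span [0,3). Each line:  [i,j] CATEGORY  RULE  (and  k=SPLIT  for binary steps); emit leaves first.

[0,1] PP  lex  "found"
[1,2] S  lex  "no"
[2,3] (S\PP)\S  lex  "gave"
[1,3] S\PP  <  k=2
[0,3] S  <  k=1

[0,3] S   <
  [0,1] "found" : PP
  [1,3] S\PP   <
    [1,2] "no" : S
    [2,3] "gave" : (S\PP)\S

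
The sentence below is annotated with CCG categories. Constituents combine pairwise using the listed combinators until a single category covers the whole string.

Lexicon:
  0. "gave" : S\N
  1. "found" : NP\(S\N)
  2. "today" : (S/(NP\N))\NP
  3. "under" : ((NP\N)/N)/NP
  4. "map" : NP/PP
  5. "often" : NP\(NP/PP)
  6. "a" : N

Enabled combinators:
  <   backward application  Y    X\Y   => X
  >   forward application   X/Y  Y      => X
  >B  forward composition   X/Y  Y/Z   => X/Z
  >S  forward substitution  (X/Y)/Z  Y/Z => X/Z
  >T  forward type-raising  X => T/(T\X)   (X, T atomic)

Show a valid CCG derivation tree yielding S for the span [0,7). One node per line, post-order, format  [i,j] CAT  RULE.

[0,1] S\N  lex  "gave"
[1,2] NP\(S\N)  lex  "found"
[0,2] NP  <  k=1
[2,3] (S/(NP\N))\NP  lex  "today"
[0,3] S/(NP\N)  <  k=2
[3,4] ((NP\N)/N)/NP  lex  "under"
[4,5] NP/PP  lex  "map"
[5,6] NP\(NP/PP)  lex  "often"
[4,6] NP  <  k=5
[3,6] (NP\N)/N  >  k=4
[6,7] N  lex  "a"
[3,7] NP\N  >  k=6
[0,7] S  >  k=3

[0,7] S   >
  [0,3] S/(NP\N)   <
    [0,2] NP   <
      [0,1] "gave" : S\N
      [1,2] "found" : NP\(S\N)
    [2,3] "today" : (S/(NP\N))\NP
  [3,7] NP\N   >
    [3,6] (NP\N)/N   >
      [3,4] "under" : ((NP\N)/N)/NP
      [4,6] NP   <
        [4,5] "map" : NP/PP
        [5,6] "often" : NP\(NP/PP)
    [6,7] "a" : N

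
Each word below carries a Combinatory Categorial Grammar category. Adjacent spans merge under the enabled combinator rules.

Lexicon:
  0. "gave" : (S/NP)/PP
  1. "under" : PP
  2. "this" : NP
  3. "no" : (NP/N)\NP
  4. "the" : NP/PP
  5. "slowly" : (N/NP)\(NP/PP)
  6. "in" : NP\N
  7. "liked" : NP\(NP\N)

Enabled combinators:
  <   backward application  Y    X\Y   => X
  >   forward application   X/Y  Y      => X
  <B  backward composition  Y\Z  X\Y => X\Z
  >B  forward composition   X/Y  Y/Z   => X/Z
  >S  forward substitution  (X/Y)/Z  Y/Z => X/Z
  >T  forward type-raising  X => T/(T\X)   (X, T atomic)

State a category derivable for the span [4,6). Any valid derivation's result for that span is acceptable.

N/NP

[0,8] S   >
  [0,6] S/NP   >B
    [0,2] S/NP   >
      [0,1] "gave" : (S/NP)/PP
      [1,2] "under" : PP
    [2,6] NP/NP   >B
      [2,4] NP/N   <
        [2,3] "this" : NP
        [3,4] "no" : (NP/N)\NP
      [4,6] N/NP   <
        [4,5] "the" : NP/PP
        [5,6] "slowly" : (N/NP)\(NP/PP)
  [6,8] NP   <
    [6,7] "in" : NP\N
    [7,8] "liked" : NP\(NP\N)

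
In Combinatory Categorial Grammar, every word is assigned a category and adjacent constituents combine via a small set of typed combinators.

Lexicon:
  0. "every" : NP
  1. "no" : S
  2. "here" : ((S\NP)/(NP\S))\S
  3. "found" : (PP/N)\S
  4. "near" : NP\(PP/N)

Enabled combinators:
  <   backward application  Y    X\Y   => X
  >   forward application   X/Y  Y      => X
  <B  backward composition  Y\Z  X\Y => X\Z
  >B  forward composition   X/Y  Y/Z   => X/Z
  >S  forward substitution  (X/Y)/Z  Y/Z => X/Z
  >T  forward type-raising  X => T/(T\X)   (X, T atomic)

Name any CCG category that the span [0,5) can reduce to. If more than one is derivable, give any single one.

[0,5] S   >
  [0,1] S/(S\NP)   >T
    [0,1] "every" : NP
  [1,5] S\NP   >
    [1,3] (S\NP)/(NP\S)   <
      [1,2] "no" : S
      [2,3] "here" : ((S\NP)/(NP\S))\S
    [3,5] NP\S   <B
      [3,4] "found" : (PP/N)\S
      [4,5] "near" : NP\(PP/N)

S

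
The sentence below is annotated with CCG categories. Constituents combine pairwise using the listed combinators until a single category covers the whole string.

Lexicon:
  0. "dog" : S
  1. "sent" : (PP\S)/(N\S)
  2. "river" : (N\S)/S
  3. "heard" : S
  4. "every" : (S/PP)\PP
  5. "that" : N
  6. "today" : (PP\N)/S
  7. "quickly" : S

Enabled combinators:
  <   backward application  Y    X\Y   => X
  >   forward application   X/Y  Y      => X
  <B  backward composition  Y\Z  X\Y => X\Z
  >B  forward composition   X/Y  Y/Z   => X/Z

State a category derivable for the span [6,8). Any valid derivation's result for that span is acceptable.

PP\N

[0,8] S   >
  [0,5] S/PP   <
    [0,4] PP   <
      [0,1] "dog" : S
      [1,4] PP\S   >
        [1,2] "sent" : (PP\S)/(N\S)
        [2,4] N\S   >
          [2,3] "river" : (N\S)/S
          [3,4] "heard" : S
    [4,5] "every" : (S/PP)\PP
  [5,8] PP   <
    [5,6] "that" : N
    [6,8] PP\N   >
      [6,7] "today" : (PP\N)/S
      [7,8] "quickly" : S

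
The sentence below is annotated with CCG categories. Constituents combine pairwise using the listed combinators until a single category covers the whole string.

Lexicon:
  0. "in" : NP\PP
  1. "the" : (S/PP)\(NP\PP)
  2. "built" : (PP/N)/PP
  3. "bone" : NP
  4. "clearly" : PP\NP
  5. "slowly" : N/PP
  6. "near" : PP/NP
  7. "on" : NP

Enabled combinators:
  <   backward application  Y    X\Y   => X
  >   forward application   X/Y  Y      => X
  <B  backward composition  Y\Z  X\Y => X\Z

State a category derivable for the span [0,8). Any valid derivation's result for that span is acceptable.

[0,8] S   >
  [0,2] S/PP   <
    [0,1] "in" : NP\PP
    [1,2] "the" : (S/PP)\(NP\PP)
  [2,8] PP   >
    [2,5] PP/N   >
      [2,3] "built" : (PP/N)/PP
      [3,5] PP   <
        [3,4] "bone" : NP
        [4,5] "clearly" : PP\NP
    [5,8] N   >
      [5,6] "slowly" : N/PP
      [6,8] PP   >
        [6,7] "near" : PP/NP
        [7,8] "on" : NP

S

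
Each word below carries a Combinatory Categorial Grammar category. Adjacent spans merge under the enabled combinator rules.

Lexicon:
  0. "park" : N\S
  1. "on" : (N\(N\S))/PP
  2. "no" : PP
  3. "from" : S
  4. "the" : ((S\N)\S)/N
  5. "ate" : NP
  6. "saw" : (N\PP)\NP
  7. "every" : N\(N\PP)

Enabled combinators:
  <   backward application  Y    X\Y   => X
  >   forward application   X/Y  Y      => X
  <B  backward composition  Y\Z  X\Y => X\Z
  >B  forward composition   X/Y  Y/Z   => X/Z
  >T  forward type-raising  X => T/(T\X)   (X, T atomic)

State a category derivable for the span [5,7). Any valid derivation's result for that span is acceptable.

[0,8] S   <
  [0,3] N   <
    [0,1] "park" : N\S
    [1,3] N\(N\S)   >
      [1,2] "on" : (N\(N\S))/PP
      [2,3] "no" : PP
  [3,8] S\N   <
    [3,4] "from" : S
    [4,8] (S\N)\S   >
      [4,5] "the" : ((S\N)\S)/N
      [5,8] N   <
        [5,7] N\PP   <
          [5,6] "ate" : NP
          [6,7] "saw" : (N\PP)\NP
        [7,8] "every" : N\(N\PP)

N\PP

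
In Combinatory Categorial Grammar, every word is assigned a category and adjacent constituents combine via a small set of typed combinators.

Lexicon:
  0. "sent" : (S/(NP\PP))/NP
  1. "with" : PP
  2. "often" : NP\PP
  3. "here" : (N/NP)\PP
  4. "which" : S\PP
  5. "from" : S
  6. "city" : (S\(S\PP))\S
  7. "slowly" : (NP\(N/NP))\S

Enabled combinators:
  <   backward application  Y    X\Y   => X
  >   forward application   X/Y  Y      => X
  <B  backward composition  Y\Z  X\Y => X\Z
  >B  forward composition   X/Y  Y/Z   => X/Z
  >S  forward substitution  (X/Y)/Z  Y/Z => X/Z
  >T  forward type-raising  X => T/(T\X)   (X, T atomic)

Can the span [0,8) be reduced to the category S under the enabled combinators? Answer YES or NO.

[0,8] S   >
  [0,3] S/(NP\PP)   >
    [0,1] "sent" : (S/(NP\PP))/NP
    [1,3] NP   <
      [1,2] "with" : PP
      [2,3] "often" : NP\PP
  [3,8] NP\PP   <B
    [3,4] "here" : (N/NP)\PP
    [4,8] NP\(N/NP)   <
      [4,7] S   <
        [4,5] "which" : S\PP
        [5,7] S\(S\PP)   <
          [5,6] "from" : S
          [6,7] "city" : (S\(S\PP))\S
      [7,8] "slowly" : (NP\(N/NP))\S

YES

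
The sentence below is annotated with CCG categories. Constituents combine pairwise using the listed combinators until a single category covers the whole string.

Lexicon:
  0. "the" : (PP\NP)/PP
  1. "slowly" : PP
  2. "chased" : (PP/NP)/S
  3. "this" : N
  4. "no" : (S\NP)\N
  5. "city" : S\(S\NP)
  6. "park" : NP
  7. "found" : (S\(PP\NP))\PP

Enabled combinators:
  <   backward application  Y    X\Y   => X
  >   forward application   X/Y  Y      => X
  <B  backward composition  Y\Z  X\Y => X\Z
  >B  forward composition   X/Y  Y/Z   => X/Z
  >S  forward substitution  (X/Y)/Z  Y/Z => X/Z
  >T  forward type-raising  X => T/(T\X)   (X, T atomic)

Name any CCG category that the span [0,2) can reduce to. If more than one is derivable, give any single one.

[0,8] S   <
  [0,2] PP\NP   >
    [0,1] "the" : (PP\NP)/PP
    [1,2] "slowly" : PP
  [2,8] S\(PP\NP)   <
    [2,7] PP   >
      [2,6] PP/NP   >
        [2,3] "chased" : (PP/NP)/S
        [3,6] S   <
          [3,5] S\NP   <
            [3,4] "this" : N
            [4,5] "no" : (S\NP)\N
          [5,6] "city" : S\(S\NP)
      [6,7] "park" : NP
    [7,8] "found" : (S\(PP\NP))\PP

PP\NP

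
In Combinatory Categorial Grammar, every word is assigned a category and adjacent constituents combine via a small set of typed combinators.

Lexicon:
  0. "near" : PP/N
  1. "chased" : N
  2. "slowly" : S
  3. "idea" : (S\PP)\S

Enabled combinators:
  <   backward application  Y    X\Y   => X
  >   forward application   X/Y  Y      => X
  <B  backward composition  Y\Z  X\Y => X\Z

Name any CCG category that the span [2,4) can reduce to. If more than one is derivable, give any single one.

S\PP

[0,4] S   <
  [0,2] PP   >
    [0,1] "near" : PP/N
    [1,2] "chased" : N
  [2,4] S\PP   <
    [2,3] "slowly" : S
    [3,4] "idea" : (S\PP)\S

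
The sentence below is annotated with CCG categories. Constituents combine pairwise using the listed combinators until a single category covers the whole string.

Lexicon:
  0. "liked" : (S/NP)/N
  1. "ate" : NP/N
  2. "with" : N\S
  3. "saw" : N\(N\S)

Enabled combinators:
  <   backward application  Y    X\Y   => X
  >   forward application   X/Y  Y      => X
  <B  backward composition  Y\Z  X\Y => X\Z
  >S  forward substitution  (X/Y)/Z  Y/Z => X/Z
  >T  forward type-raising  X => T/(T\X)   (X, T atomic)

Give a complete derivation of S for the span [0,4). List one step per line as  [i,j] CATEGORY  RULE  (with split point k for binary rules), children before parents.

[0,4] S   >
  [0,2] S/N   >S
    [0,1] "liked" : (S/NP)/N
    [1,2] "ate" : NP/N
  [2,4] N   <
    [2,3] "with" : N\S
    [3,4] "saw" : N\(N\S)

[0,1] (S/NP)/N  lex  "liked"
[1,2] NP/N  lex  "ate"
[0,2] S/N  >S  k=1
[2,3] N\S  lex  "with"
[3,4] N\(N\S)  lex  "saw"
[2,4] N  <  k=3
[0,4] S  >  k=2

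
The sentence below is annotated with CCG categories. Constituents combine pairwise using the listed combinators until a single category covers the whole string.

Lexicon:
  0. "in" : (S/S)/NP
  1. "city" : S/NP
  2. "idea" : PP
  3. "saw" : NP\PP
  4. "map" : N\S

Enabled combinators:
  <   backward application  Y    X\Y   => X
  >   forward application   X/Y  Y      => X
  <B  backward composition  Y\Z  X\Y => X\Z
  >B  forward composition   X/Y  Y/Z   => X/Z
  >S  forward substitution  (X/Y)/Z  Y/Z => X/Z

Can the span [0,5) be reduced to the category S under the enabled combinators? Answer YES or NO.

(S/S)/NP S/NP PP NP\PP N\S
CKY chart[0,5] = {N}; S ∉ chart

NO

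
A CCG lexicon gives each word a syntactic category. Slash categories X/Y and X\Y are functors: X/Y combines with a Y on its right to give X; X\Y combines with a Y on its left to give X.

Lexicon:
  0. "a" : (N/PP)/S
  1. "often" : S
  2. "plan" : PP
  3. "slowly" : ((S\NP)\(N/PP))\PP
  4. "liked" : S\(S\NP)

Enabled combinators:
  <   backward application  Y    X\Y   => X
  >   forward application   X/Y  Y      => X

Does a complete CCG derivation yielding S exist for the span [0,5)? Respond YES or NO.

[0,5] S   <
  [0,4] S\NP   <
    [0,2] N/PP   >
      [0,1] "a" : (N/PP)/S
      [1,2] "often" : S
    [2,4] (S\NP)\(N/PP)   <
      [2,3] "plan" : PP
      [3,4] "slowly" : ((S\NP)\(N/PP))\PP
  [4,5] "liked" : S\(S\NP)

YES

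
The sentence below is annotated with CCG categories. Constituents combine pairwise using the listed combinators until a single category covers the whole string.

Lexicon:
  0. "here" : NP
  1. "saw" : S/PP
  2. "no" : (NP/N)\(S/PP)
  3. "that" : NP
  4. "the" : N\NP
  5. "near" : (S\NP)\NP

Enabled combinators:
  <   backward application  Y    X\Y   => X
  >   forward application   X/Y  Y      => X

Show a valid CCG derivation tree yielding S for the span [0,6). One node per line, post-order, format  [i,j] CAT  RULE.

[0,6] S   <
  [0,1] "here" : NP
  [1,6] S\NP   <
    [1,5] NP   >
      [1,3] NP/N   <
        [1,2] "saw" : S/PP
        [2,3] "no" : (NP/N)\(S/PP)
      [3,5] N   <
        [3,4] "that" : NP
        [4,5] "the" : N\NP
    [5,6] "near" : (S\NP)\NP

[0,1] NP  lex  "here"
[1,2] S/PP  lex  "saw"
[2,3] (NP/N)\(S/PP)  lex  "no"
[1,3] NP/N  <  k=2
[3,4] NP  lex  "that"
[4,5] N\NP  lex  "the"
[3,5] N  <  k=4
[1,5] NP  >  k=3
[5,6] (S\NP)\NP  lex  "near"
[1,6] S\NP  <  k=5
[0,6] S  <  k=1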